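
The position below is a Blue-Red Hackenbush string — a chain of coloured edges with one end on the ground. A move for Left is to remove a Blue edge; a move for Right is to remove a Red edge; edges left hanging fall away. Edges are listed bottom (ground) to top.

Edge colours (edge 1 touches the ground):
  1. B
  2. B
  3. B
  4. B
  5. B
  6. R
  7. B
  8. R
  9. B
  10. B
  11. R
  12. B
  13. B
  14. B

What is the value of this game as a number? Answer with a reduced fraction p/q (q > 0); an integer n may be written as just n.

B: Left { 0 }, Right { · } → simplest 1
BB: Left { 0,1 }, Right { · } → simplest 2
BBB: Left { 0,1,2 }, Right { · } → simplest 3
BBBB: Left { 0,1,2,3 }, Right { · } → simplest 4
BBBBB: Left { 0,1,2,3,4 }, Right { · } → simplest 5
BBBBBR: Left { 0,1,2,3,4 }, Right { 5 } → simplest 9/2
BBBBBRB: Left { 0,1,2,3,4,9/2 }, Right { 5 } → simplest 19/4
BBBBBRBR: Left { 0,1,2,3,4,9/2 }, Right { 19/4,5 } → simplest 37/8
BBBBBRBRB: Left { 0,1,2,3,4,9/2,37/8 }, Right { 19/4,5 } → simplest 75/16
BBBBBRBRBB: Left { 0,1,2,3,4,9/2,37/8,75/16 }, Right { 19/4,5 } → simplest 151/32
BBBBBRBRBBR: Left { 0,1,2,3,4,9/2,37/8,75/16 }, Right { 151/32,19/4,5 } → simplest 301/64
BBBBBRBRBBRB: Left { 0,1,2,3,4,9/2,37/8,75/16,301/64 }, Right { 151/32,19/4,5 } → simplest 603/128
BBBBBRBRBBRBB: Left { 0,1,2,3,4,9/2,37/8,75/16,301/64,603/128 }, Right { 151/32,19/4,5 } → simplest 1207/256
BBBBBRBRBBRBBB: Left { 0,1,2,3,4,9/2,37/8,75/16,301/64,603/128,1207/256 }, Right { 151/32,19/4,5 } → simplest 2415/512

2415/512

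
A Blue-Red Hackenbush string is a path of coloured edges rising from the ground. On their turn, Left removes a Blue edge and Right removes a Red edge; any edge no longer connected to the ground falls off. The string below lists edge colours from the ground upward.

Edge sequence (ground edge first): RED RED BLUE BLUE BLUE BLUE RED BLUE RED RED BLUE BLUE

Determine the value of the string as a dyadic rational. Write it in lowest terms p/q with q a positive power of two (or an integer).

v(R) = { none | 0 } ⇒ -1
v(RR) = { none | -1; 0 } ⇒ -2
v(RRB) = { -2 | -1; 0 } ⇒ -3/2
v(RRBB) = { -2; -3/2 | -1; 0 } ⇒ -5/4
v(RRBBB) = { -2; -3/2; -5/4 | -1; 0 } ⇒ -9/8
v(RRBBBB) = { -2; -3/2; -5/4; -9/8 | -1; 0 } ⇒ -17/16
v(RRBBBBR) = { -2; -3/2; -5/4; -9/8 | -17/16; -1; 0 } ⇒ -35/32
v(RRBBBBRB) = { -2; -3/2; -5/4; -9/8; -35/32 | -17/16; -1; 0 } ⇒ -69/64
v(RRBBBBRBR) = { -2; -3/2; -5/4; -9/8; -35/32 | -69/64; -17/16; -1; 0 } ⇒ -139/128
v(RRBBBBRBRR) = { -2; -3/2; -5/4; -9/8; -35/32 | -139/128; -69/64; -17/16; -1; 0 } ⇒ -279/256
v(RRBBBBRBRRB) = { -2; -3/2; -5/4; -9/8; -35/32; -279/256 | -139/128; -69/64; -17/16; -1; 0 } ⇒ -557/512
v(RRBBBBRBRRBB) = { -2; -3/2; -5/4; -9/8; -35/32; -279/256; -557/512 | -139/128; -69/64; -17/16; -1; 0 } ⇒ -1113/1024

-1113/1024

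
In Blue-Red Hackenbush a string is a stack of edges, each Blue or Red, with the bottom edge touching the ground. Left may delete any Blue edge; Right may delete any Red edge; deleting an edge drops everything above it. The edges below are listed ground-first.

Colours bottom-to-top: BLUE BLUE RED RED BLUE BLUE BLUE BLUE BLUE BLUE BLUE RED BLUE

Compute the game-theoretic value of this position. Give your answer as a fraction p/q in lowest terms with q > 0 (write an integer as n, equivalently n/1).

val(B) = { 0 | none } — 1
val(BB) = { 0; 1 | none } — 2
val(BBR) = { 0; 1 | 2 } — 3/2
val(BBRR) = { 0; 1 | 3/2; 2 } — 5/4
val(BBRRB) = { 0; 1; 5/4 | 3/2; 2 } — 11/8
val(BBRRBB) = { 0; 1; 5/4; 11/8 | 3/2; 2 } — 23/16
val(BBRRBBB) = { 0; 1; 5/4; 11/8; 23/16 | 3/2; 2 } — 47/32
val(BBRRBBBB) = { 0; 1; 5/4; 11/8; 23/16; 47/32 | 3/2; 2 } — 95/64
val(BBRRBBBBB) = { 0; 1; 5/4; 11/8; 23/16; 47/32; 95/64 | 3/2; 2 } — 191/128
val(BBRRBBBBBB) = { 0; 1; 5/4; 11/8; 23/16; 47/32; 95/64; 191/128 | 3/2; 2 } — 383/256
val(BBRRBBBBBBB) = { 0; 1; 5/4; 11/8; 23/16; 47/32; 95/64; 191/128; 383/256 | 3/2; 2 } — 767/512
val(BBRRBBBBBBBR) = { 0; 1; 5/4; 11/8; 23/16; 47/32; 95/64; 191/128; 383/256 | 767/512; 3/2; 2 } — 1533/1024
val(BBRRBBBBBBBRB) = { 0; 1; 5/4; 11/8; 23/16; 47/32; 95/64; 191/128; 383/256; 1533/1024 | 767/512; 3/2; 2 } — 3067/2048

3067/2048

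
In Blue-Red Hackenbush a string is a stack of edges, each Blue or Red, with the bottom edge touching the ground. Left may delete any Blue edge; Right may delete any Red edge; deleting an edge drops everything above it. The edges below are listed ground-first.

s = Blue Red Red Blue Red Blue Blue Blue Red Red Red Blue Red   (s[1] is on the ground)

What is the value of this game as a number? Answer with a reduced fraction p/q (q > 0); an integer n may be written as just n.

B: Left { 0 }, Right { none } so simplest 1
BR: Left { 0 }, Right { 1 } so simplest 1/2
BRR: Left { 0 }, Right { 1/2 1 } so simplest 1/4
BRRB: Left { 0 1/4 }, Right { 1/2 1 } so simplest 3/8
BRRBR: Left { 0 1/4 }, Right { 3/8 1/2 1 } so simplest 5/16
BRRBRB: Left { 0 1/4 5/16 }, Right { 3/8 1/2 1 } so simplest 11/32
BRRBRBB: Left { 0 1/4 5/16 11/32 }, Right { 3/8 1/2 1 } so simplest 23/64
BRRBRBBB: Left { 0 1/4 5/16 11/32 23/64 }, Right { 3/8 1/2 1 } so simplest 47/128
BRRBRBBBR: Left { 0 1/4 5/16 11/32 23/64 }, Right { 47/128 3/8 1/2 1 } so simplest 93/256
BRRBRBBBRR: Left { 0 1/4 5/16 11/32 23/64 }, Right { 93/256 47/128 3/8 1/2 1 } so simplest 185/512
BRRBRBBBRRR: Left { 0 1/4 5/16 11/32 23/64 }, Right { 185/512 93/256 47/128 3/8 1/2 1 } so simplest 369/1024
BRRBRBBBRRRB: Left { 0 1/4 5/16 11/32 23/64 369/1024 }, Right { 185/512 93/256 47/128 3/8 1/2 1 } so simplest 739/2048
BRRBRBBBRRRBR: Left { 0 1/4 5/16 11/32 23/64 369/1024 }, Right { 739/2048 185/512 93/256 47/128 3/8 1/2 1 } so simplest 1477/4096

1477/4096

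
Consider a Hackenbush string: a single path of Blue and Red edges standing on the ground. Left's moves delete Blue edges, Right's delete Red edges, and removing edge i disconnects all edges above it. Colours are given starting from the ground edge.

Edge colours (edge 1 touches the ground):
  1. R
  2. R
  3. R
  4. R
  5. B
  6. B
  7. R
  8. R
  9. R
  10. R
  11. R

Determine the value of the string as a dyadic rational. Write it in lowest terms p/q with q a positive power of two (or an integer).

-447/128

Prefix values for R R R R B B R R R R R via {L|R} + simplicity:
value(R) = { none | 0 } -> -1
value(RR) = { none | -1 0 } -> -2
value(RRR) = { none | -2 -1 0 } -> -3
value(RRRR) = { none | -3 -2 -1 0 } -> -4
value(RRRRB) = { -4 | -3 -2 -1 0 } -> -7/2
value(RRRRBB) = { -4 -7/2 | -3 -2 -1 0 } -> -13/4
value(RRRRBBR) = { -4 -7/2 | -13/4 -3 -2 -1 0 } -> -27/8
value(RRRRBBRR) = { -4 -7/2 | -27/8 -13/4 -3 -2 -1 0 } -> -55/16
value(RRRRBBRRR) = { -4 -7/2 | -55/16 -27/8 -13/4 -3 -2 -1 0 } -> -111/32
value(RRRRBBRRRR) = { -4 -7/2 | -111/32 -55/16 -27/8 -13/4 -3 -2 -1 0 } -> -223/64
value(RRRRBBRRRRR) = { -4 -7/2 | -223/64 -111/32 -55/16 -27/8 -13/4 -3 -2 -1 0 } -> -447/128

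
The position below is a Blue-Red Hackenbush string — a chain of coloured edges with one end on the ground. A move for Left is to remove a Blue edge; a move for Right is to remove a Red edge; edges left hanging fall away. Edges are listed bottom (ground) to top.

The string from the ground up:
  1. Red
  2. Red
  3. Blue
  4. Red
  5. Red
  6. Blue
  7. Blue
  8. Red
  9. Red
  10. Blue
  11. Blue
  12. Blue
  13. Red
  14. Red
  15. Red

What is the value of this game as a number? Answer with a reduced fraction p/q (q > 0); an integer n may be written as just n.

-14735/8192

Build val(s[:k]) for k = 1..15, string s = Red Red Blue Red Red Blue Blue Red Red Blue Blue Blue Red Red Red.
edge 1 of 15 (Red): { (no moves) | 0 } → -1
edge 2 of 15 (Red): { (no moves) | -1, 0 } → -2
edge 3 of 15 (Blue): { -2 | -1, 0 } → -3/2
edge 4 of 15 (Red): { -2 | -3/2, -1, 0 } → -7/4
edge 5 of 15 (Red): { -2 | -7/4, -3/2, -1, 0 } → -15/8
edge 6 of 15 (Blue): { -2, -15/8 | -7/4, -3/2, -1, 0 } → -29/16
edge 7 of 15 (Blue): { -2, -15/8, -29/16 | -7/4, -3/2, -1, 0 } → -57/32
edge 8 of 15 (Red): { -2, -15/8, -29/16 | -57/32, -7/4, -3/2, -1, 0 } → -115/64
edge 9 of 15 (Red): { -2, -15/8, -29/16 | -115/64, -57/32, -7/4, -3/2, -1, 0 } → -231/128
edge 10 of 15 (Blue): { -2, -15/8, -29/16, -231/128 | -115/64, -57/32, -7/4, -3/2, -1, 0 } → -461/256
edge 11 of 15 (Blue): { -2, -15/8, -29/16, -231/128, -461/256 | -115/64, -57/32, -7/4, -3/2, -1, 0 } → -921/512
edge 12 of 15 (Blue): { -2, -15/8, -29/16, -231/128, -461/256, -921/512 | -115/64, -57/32, -7/4, -3/2, -1, 0 } → -1841/1024
edge 13 of 15 (Red): { -2, -15/8, -29/16, -231/128, -461/256, -921/512 | -1841/1024, -115/64, -57/32, -7/4, -3/2, -1, 0 } → -3683/2048
edge 14 of 15 (Red): { -2, -15/8, -29/16, -231/128, -461/256, -921/512 | -3683/2048, -1841/1024, -115/64, -57/32, -7/4, -3/2, -1, 0 } → -7367/4096
edge 15 of 15 (Red): { -2, -15/8, -29/16, -231/128, -461/256, -921/512 | -7367/4096, -3683/2048, -1841/1024, -115/64, -57/32, -7/4, -3/2, -1, 0 } → -14735/8192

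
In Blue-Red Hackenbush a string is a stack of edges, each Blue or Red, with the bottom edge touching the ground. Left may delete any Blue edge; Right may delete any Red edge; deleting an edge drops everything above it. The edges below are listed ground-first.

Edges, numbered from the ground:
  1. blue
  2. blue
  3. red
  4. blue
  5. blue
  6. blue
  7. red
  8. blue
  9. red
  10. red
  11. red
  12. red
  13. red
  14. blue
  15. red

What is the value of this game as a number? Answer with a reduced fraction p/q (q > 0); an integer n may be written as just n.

15621/8192

Recurse on prefixes of the 15-edge string blue blue red blue blue blue red blue red red red red red blue red:
v(b) = { 0 |  } = 1
v(bb) = { 0, 1 |  } = 2
v(bbr) = { 0, 1 | 2 } = 3/2
v(bbrb) = { 0, 1, 3/2 | 2 } = 7/4
v(bbrbb) = { 0, 1, 3/2, 7/4 | 2 } = 15/8
v(bbrbbb) = { 0, 1, 3/2, 7/4, 15/8 | 2 } = 31/16
v(bbrbbbr) = { 0, 1, 3/2, 7/4, 15/8 | 31/16, 2 } = 61/32
v(bbrbbbrb) = { 0, 1, 3/2, 7/4, 15/8, 61/32 | 31/16, 2 } = 123/64
v(bbrbbbrbr) = { 0, 1, 3/2, 7/4, 15/8, 61/32 | 123/64, 31/16, 2 } = 245/128
v(bbrbbbrbrr) = { 0, 1, 3/2, 7/4, 15/8, 61/32 | 245/128, 123/64, 31/16, 2 } = 489/256
v(bbrbbbrbrrr) = { 0, 1, 3/2, 7/4, 15/8, 61/32 | 489/256, 245/128, 123/64, 31/16, 2 } = 977/512
v(bbrbbbrbrrrr) = { 0, 1, 3/2, 7/4, 15/8, 61/32 | 977/512, 489/256, 245/128, 123/64, 31/16, 2 } = 1953/1024
v(bbrbbbrbrrrrr) = { 0, 1, 3/2, 7/4, 15/8, 61/32 | 1953/1024, 977/512, 489/256, 245/128, 123/64, 31/16, 2 } = 3905/2048
v(bbrbbbrbrrrrrb) = { 0, 1, 3/2, 7/4, 15/8, 61/32, 3905/2048 | 1953/1024, 977/512, 489/256, 245/128, 123/64, 31/16, 2 } = 7811/4096
v(bbrbbbrbrrrrrbr) = { 0, 1, 3/2, 7/4, 15/8, 61/32, 3905/2048 | 7811/4096, 1953/1024, 977/512, 489/256, 245/128, 123/64, 31/16, 2 } = 15621/8192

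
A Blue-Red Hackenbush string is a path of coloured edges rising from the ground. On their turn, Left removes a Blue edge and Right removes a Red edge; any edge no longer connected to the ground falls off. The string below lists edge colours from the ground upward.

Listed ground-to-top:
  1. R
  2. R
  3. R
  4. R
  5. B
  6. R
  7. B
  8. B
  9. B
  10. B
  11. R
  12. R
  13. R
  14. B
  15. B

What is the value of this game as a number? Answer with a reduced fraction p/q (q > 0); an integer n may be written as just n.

step 1: add R to get R; options L={ — } R={ 0 } = -1
step 2: add R to get RR; options L={ — } R={ -1, 0 } = -2
step 3: add R to get RRR; options L={ — } R={ -2, -1, 0 } = -3
step 4: add R to get RRRR; options L={ — } R={ -3, -2, -1, 0 } = -4
step 5: add B to get RRRRB; options L={ -4 } R={ -3, -2, -1, 0 } = -7/2
step 6: add R to get RRRRBR; options L={ -4 } R={ -7/2, -3, -2, -1, 0 } = -15/4
step 7: add B to get RRRRBRB; options L={ -4, -15/4 } R={ -7/2, -3, -2, -1, 0 } = -29/8
step 8: add B to get RRRRBRBB; options L={ -4, -15/4, -29/8 } R={ -7/2, -3, -2, -1, 0 } = -57/16
step 9: add B to get RRRRBRBBB; options L={ -4, -15/4, -29/8, -57/16 } R={ -7/2, -3, -2, -1, 0 } = -113/32
step 10: add B to get RRRRBRBBBB; options L={ -4, -15/4, -29/8, -57/16, -113/32 } R={ -7/2, -3, -2, -1, 0 } = -225/64
step 11: add R to get RRRRBRBBBBR; options L={ -4, -15/4, -29/8, -57/16, -113/32 } R={ -225/64, -7/2, -3, -2, -1, 0 } = -451/128
step 12: add R to get RRRRBRBBBBRR; options L={ -4, -15/4, -29/8, -57/16, -113/32 } R={ -451/128, -225/64, -7/2, -3, -2, -1, 0 } = -903/256
step 13: add R to get RRRRBRBBBBRRR; options L={ -4, -15/4, -29/8, -57/16, -113/32 } R={ -903/256, -451/128, -225/64, -7/2, -3, -2, -1, 0 } = -1807/512
step 14: add B to get RRRRBRBBBBRRRB; options L={ -4, -15/4, -29/8, -57/16, -113/32, -1807/512 } R={ -903/256, -451/128, -225/64, -7/2, -3, -2, -1, 0 } = -3613/1024
step 15: add B to get RRRRBRBBBBRRRBB; options L={ -4, -15/4, -29/8, -57/16, -113/32, -1807/512, -3613/1024 } R={ -903/256, -451/128, -225/64, -7/2, -3, -2, -1, 0 } = -7225/2048

-7225/2048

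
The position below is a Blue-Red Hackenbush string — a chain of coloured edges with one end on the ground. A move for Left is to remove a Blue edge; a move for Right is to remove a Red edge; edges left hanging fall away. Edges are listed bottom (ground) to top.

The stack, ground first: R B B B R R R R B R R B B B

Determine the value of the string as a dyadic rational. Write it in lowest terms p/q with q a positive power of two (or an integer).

-1969/8192

Prefix values for R B B B R R R R B R R B B B via {L|R} + simplicity:
v_1 [R]  L=[none]  R=[0]  -> -1
v_2 [RB]  L=[-1]  R=[0]  -> -1/2
v_3 [RBB]  L=[-1; -1/2]  R=[0]  -> -1/4
v_4 [RBBB]  L=[-1; -1/2; -1/4]  R=[0]  -> -1/8
v_5 [RBBBR]  L=[-1; -1/2; -1/4]  R=[-1/8; 0]  -> -3/16
v_6 [RBBBRR]  L=[-1; -1/2; -1/4]  R=[-3/16; -1/8; 0]  -> -7/32
v_7 [RBBBRRR]  L=[-1; -1/2; -1/4]  R=[-7/32; -3/16; -1/8; 0]  -> -15/64
v_8 [RBBBRRRR]  L=[-1; -1/2; -1/4]  R=[-15/64; -7/32; -3/16; -1/8; 0]  -> -31/128
v_9 [RBBBRRRRB]  L=[-1; -1/2; -1/4; -31/128]  R=[-15/64; -7/32; -3/16; -1/8; 0]  -> -61/256
v_10 [RBBBRRRRBR]  L=[-1; -1/2; -1/4; -31/128]  R=[-61/256; -15/64; -7/32; -3/16; -1/8; 0]  -> -123/512
v_11 [RBBBRRRRBRR]  L=[-1; -1/2; -1/4; -31/128]  R=[-123/512; -61/256; -15/64; -7/32; -3/16; -1/8; 0]  -> -247/1024
v_12 [RBBBRRRRBRRB]  L=[-1; -1/2; -1/4; -31/128; -247/1024]  R=[-123/512; -61/256; -15/64; -7/32; -3/16; -1/8; 0]  -> -493/2048
v_13 [RBBBRRRRBRRBB]  L=[-1; -1/2; -1/4; -31/128; -247/1024; -493/2048]  R=[-123/512; -61/256; -15/64; -7/32; -3/16; -1/8; 0]  -> -985/4096
v_14 [RBBBRRRRBRRBBB]  L=[-1; -1/2; -1/4; -31/128; -247/1024; -493/2048; -985/4096]  R=[-123/512; -61/256; -15/64; -7/32; -3/16; -1/8; 0]  -> -1969/8192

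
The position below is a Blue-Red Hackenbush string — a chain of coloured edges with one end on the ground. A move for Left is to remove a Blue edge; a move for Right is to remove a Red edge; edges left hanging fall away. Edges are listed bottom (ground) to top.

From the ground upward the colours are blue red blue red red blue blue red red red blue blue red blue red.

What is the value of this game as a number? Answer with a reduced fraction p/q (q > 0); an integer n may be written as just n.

Prefix values for blue red blue red red blue blue red red red blue blue red blue red via {L|R} + simplicity:
1 of 15 · b · max L 0 · min R +∞ ⇒ 1
2 of 15 · br · max L 0 · min R 1 ⇒ 1/2
3 of 15 · brb · max L 1/2 · min R 1 ⇒ 3/4
4 of 15 · brbr · max L 1/2 · min R 3/4 ⇒ 5/8
5 of 15 · brbrr · max L 1/2 · min R 5/8 ⇒ 9/16
6 of 15 · brbrrb · max L 9/16 · min R 5/8 ⇒ 19/32
7 of 15 · brbrrbb · max L 19/32 · min R 5/8 ⇒ 39/64
8 of 15 · brbrrbbr · max L 19/32 · min R 39/64 ⇒ 77/128
9 of 15 · brbrrbbrr · max L 19/32 · min R 77/128 ⇒ 153/256
10 of 15 · brbrrbbrrr · max L 19/32 · min R 153/256 ⇒ 305/512
11 of 15 · brbrrbbrrrb · max L 305/512 · min R 153/256 ⇒ 611/1024
12 of 15 · brbrrbbrrrbb · max L 611/1024 · min R 153/256 ⇒ 1223/2048
13 of 15 · brbrrbbrrrbbr · max L 611/1024 · min R 1223/2048 ⇒ 2445/4096
14 of 15 · brbrrbbrrrbbrb · max L 2445/4096 · min R 1223/2048 ⇒ 4891/8192
15 of 15 · brbrrbbrrrbbrbr · max L 2445/4096 · min R 4891/8192 ⇒ 9781/16384

9781/16384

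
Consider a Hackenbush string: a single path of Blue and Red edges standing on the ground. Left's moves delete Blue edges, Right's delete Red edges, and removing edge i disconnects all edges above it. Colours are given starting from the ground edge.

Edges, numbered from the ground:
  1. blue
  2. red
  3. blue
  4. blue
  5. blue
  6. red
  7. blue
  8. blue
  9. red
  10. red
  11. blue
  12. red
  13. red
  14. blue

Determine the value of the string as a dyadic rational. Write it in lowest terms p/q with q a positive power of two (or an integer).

Recurse on prefixes of the 14-edge string blue red blue blue blue red blue blue red red blue red red blue:
value(b) = { 0 | · } => 1
value(br) = { 0 | 1 } => 1/2
value(brb) = { 0; 1/2 | 1 } => 3/4
value(brbb) = { 0; 1/2; 3/4 | 1 } => 7/8
value(brbbb) = { 0; 1/2; 3/4; 7/8 | 1 } => 15/16
value(brbbbr) = { 0; 1/2; 3/4; 7/8 | 15/16; 1 } => 29/32
value(brbbbrb) = { 0; 1/2; 3/4; 7/8; 29/32 | 15/16; 1 } => 59/64
value(brbbbrbb) = { 0; 1/2; 3/4; 7/8; 29/32; 59/64 | 15/16; 1 } => 119/128
value(brbbbrbbr) = { 0; 1/2; 3/4; 7/8; 29/32; 59/64 | 119/128; 15/16; 1 } => 237/256
value(brbbbrbbrr) = { 0; 1/2; 3/4; 7/8; 29/32; 59/64 | 237/256; 119/128; 15/16; 1 } => 473/512
value(brbbbrbbrrb) = { 0; 1/2; 3/4; 7/8; 29/32; 59/64; 473/512 | 237/256; 119/128; 15/16; 1 } => 947/1024
value(brbbbrbbrrbr) = { 0; 1/2; 3/4; 7/8; 29/32; 59/64; 473/512 | 947/1024; 237/256; 119/128; 15/16; 1 } => 1893/2048
value(brbbbrbbrrbrr) = { 0; 1/2; 3/4; 7/8; 29/32; 59/64; 473/512 | 1893/2048; 947/1024; 237/256; 119/128; 15/16; 1 } => 3785/4096
value(brbbbrbbrrbrrb) = { 0; 1/2; 3/4; 7/8; 29/32; 59/64; 473/512; 3785/4096 | 1893/2048; 947/1024; 237/256; 119/128; 15/16; 1 } => 7571/8192

7571/8192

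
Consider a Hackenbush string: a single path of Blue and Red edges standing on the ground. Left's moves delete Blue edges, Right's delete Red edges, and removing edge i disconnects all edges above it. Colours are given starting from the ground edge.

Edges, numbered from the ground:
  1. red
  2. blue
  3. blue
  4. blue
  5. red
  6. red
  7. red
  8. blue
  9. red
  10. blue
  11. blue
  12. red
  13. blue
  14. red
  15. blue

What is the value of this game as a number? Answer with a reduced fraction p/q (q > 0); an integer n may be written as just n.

-3733/16384

Recurse on prefixes of the 15-edge string red blue blue blue red red red blue red blue blue red blue red blue:
1 of 15 · r · max L −∞ · min R 0 gives -1
2 of 15 · rb · max L -1 · min R 0 gives -1/2
3 of 15 · rbb · max L -1/2 · min R 0 gives -1/4
4 of 15 · rbbb · max L -1/4 · min R 0 gives -1/8
5 of 15 · rbbbr · max L -1/4 · min R -1/8 gives -3/16
6 of 15 · rbbbrr · max L -1/4 · min R -3/16 gives -7/32
7 of 15 · rbbbrrr · max L -1/4 · min R -7/32 gives -15/64
8 of 15 · rbbbrrrb · max L -15/64 · min R -7/32 gives -29/128
9 of 15 · rbbbrrrbr · max L -15/64 · min R -29/128 gives -59/256
10 of 15 · rbbbrrrbrb · max L -59/256 · min R -29/128 gives -117/512
11 of 15 · rbbbrrrbrbb · max L -117/512 · min R -29/128 gives -233/1024
12 of 15 · rbbbrrrbrbbr · max L -117/512 · min R -233/1024 gives -467/2048
13 of 15 · rbbbrrrbrbbrb · max L -467/2048 · min R -233/1024 gives -933/4096
14 of 15 · rbbbrrrbrbbrbr · max L -467/2048 · min R -933/4096 gives -1867/8192
15 of 15 · rbbbrrrbrbbrbrb · max L -1867/8192 · min R -933/4096 gives -3733/16384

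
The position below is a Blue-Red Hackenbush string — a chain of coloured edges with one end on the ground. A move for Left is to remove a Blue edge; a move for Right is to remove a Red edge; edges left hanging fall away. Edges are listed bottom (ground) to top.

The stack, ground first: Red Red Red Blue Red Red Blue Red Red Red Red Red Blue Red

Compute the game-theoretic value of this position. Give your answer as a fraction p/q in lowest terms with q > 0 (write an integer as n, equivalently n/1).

-5883/2048

1 of 14 · R · max L −∞ · min R 0 = -1
2 of 14 · RR · max L −∞ · min R -1 = -2
3 of 14 · RRR · max L −∞ · min R -2 = -3
4 of 14 · RRRB · max L -3 · min R -2 = -5/2
5 of 14 · RRRBR · max L -3 · min R -5/2 = -11/4
6 of 14 · RRRBRR · max L -3 · min R -11/4 = -23/8
7 of 14 · RRRBRRB · max L -23/8 · min R -11/4 = -45/16
8 of 14 · RRRBRRBR · max L -23/8 · min R -45/16 = -91/32
9 of 14 · RRRBRRBRR · max L -23/8 · min R -91/32 = -183/64
10 of 14 · RRRBRRBRRR · max L -23/8 · min R -183/64 = -367/128
11 of 14 · RRRBRRBRRRR · max L -23/8 · min R -367/128 = -735/256
12 of 14 · RRRBRRBRRRRR · max L -23/8 · min R -735/256 = -1471/512
13 of 14 · RRRBRRBRRRRRB · max L -1471/512 · min R -735/256 = -2941/1024
14 of 14 · RRRBRRBRRRRRBR · max L -1471/512 · min R -2941/1024 = -5883/2048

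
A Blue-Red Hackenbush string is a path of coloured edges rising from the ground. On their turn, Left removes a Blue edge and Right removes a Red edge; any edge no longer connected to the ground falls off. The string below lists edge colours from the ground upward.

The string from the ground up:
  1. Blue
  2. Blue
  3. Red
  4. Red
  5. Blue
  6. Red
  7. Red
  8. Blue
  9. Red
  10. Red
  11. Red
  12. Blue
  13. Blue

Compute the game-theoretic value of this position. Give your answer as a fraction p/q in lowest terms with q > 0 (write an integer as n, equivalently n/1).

2631/2048

step 1: add Blue to get B; options L={ 0 } R={ none } gives 1
step 2: add Blue to get BB; options L={ 0, 1 } R={ none } gives 2
step 3: add Red to get BBR; options L={ 0, 1 } R={ 2 } gives 3/2
step 4: add Red to get BBRR; options L={ 0, 1 } R={ 3/2, 2 } gives 5/4
step 5: add Blue to get BBRRB; options L={ 0, 1, 5/4 } R={ 3/2, 2 } gives 11/8
step 6: add Red to get BBRRBR; options L={ 0, 1, 5/4 } R={ 11/8, 3/2, 2 } gives 21/16
step 7: add Red to get BBRRBRR; options L={ 0, 1, 5/4 } R={ 21/16, 11/8, 3/2, 2 } gives 41/32
step 8: add Blue to get BBRRBRRB; options L={ 0, 1, 5/4, 41/32 } R={ 21/16, 11/8, 3/2, 2 } gives 83/64
step 9: add Red to get BBRRBRRBR; options L={ 0, 1, 5/4, 41/32 } R={ 83/64, 21/16, 11/8, 3/2, 2 } gives 165/128
step 10: add Red to get BBRRBRRBRR; options L={ 0, 1, 5/4, 41/32 } R={ 165/128, 83/64, 21/16, 11/8, 3/2, 2 } gives 329/256
step 11: add Red to get BBRRBRRBRRR; options L={ 0, 1, 5/4, 41/32 } R={ 329/256, 165/128, 83/64, 21/16, 11/8, 3/2, 2 } gives 657/512
step 12: add Blue to get BBRRBRRBRRRB; options L={ 0, 1, 5/4, 41/32, 657/512 } R={ 329/256, 165/128, 83/64, 21/16, 11/8, 3/2, 2 } gives 1315/1024
step 13: add Blue to get BBRRBRRBRRRBB; options L={ 0, 1, 5/4, 41/32, 657/512, 1315/1024 } R={ 329/256, 165/128, 83/64, 21/16, 11/8, 3/2, 2 } gives 2631/2048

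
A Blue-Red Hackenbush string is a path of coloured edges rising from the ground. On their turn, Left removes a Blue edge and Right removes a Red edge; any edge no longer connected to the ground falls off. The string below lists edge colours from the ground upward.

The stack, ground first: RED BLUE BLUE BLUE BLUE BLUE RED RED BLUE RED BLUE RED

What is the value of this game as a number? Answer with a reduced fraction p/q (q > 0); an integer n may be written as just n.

-107/2048

Build val(s[:k]) for k = 1..12, string s = RED BLUE BLUE BLUE BLUE BLUE RED RED BLUE RED BLUE RED.
edge 1 of 12 (RED): { ∅ | 0 } = -1
edge 2 of 12 (BLUE): { -1 | 0 } = -1/2
edge 3 of 12 (BLUE): { -1; -1/2 | 0 } = -1/4
edge 4 of 12 (BLUE): { -1; -1/2; -1/4 | 0 } = -1/8
edge 5 of 12 (BLUE): { -1; -1/2; -1/4; -1/8 | 0 } = -1/16
edge 6 of 12 (BLUE): { -1; -1/2; -1/4; -1/8; -1/16 | 0 } = -1/32
edge 7 of 12 (RED): { -1; -1/2; -1/4; -1/8; -1/16 | -1/32; 0 } = -3/64
edge 8 of 12 (RED): { -1; -1/2; -1/4; -1/8; -1/16 | -3/64; -1/32; 0 } = -7/128
edge 9 of 12 (BLUE): { -1; -1/2; -1/4; -1/8; -1/16; -7/128 | -3/64; -1/32; 0 } = -13/256
edge 10 of 12 (RED): { -1; -1/2; -1/4; -1/8; -1/16; -7/128 | -13/256; -3/64; -1/32; 0 } = -27/512
edge 11 of 12 (BLUE): { -1; -1/2; -1/4; -1/8; -1/16; -7/128; -27/512 | -13/256; -3/64; -1/32; 0 } = -53/1024
edge 12 of 12 (RED): { -1; -1/2; -1/4; -1/8; -1/16; -7/128; -27/512 | -53/1024; -13/256; -3/64; -1/32; 0 } = -107/2048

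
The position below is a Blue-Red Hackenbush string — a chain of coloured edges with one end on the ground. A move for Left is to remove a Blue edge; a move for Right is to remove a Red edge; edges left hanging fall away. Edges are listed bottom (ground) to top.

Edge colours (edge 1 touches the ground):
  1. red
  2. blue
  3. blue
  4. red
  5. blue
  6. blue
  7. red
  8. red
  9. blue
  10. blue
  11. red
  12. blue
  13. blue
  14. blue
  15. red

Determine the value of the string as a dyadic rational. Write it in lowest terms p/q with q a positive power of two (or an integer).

Recurse on prefixes of the 15-edge string red blue blue red blue blue red red blue blue red blue blue blue red:
G(r) = { — | 0 } = -1
G(rb) = { -1 | 0 } = -1/2
G(rbb) = { -1 -1/2 | 0 } = -1/4
G(rbbr) = { -1 -1/2 | -1/4 0 } = -3/8
G(rbbrb) = { -1 -1/2 -3/8 | -1/4 0 } = -5/16
G(rbbrbb) = { -1 -1/2 -3/8 -5/16 | -1/4 0 } = -9/32
G(rbbrbbr) = { -1 -1/2 -3/8 -5/16 | -9/32 -1/4 0 } = -19/64
G(rbbrbbrr) = { -1 -1/2 -3/8 -5/16 | -19/64 -9/32 -1/4 0 } = -39/128
G(rbbrbbrrb) = { -1 -1/2 -3/8 -5/16 -39/128 | -19/64 -9/32 -1/4 0 } = -77/256
G(rbbrbbrrbb) = { -1 -1/2 -3/8 -5/16 -39/128 -77/256 | -19/64 -9/32 -1/4 0 } = -153/512
G(rbbrbbrrbbr) = { -1 -1/2 -3/8 -5/16 -39/128 -77/256 | -153/512 -19/64 -9/32 -1/4 0 } = -307/1024
G(rbbrbbrrbbrb) = { -1 -1/2 -3/8 -5/16 -39/128 -77/256 -307/1024 | -153/512 -19/64 -9/32 -1/4 0 } = -613/2048
G(rbbrbbrrbbrbb) = { -1 -1/2 -3/8 -5/16 -39/128 -77/256 -307/1024 -613/2048 | -153/512 -19/64 -9/32 -1/4 0 } = -1225/4096
G(rbbrbbrrbbrbbb) = { -1 -1/2 -3/8 -5/16 -39/128 -77/256 -307/1024 -613/2048 -1225/4096 | -153/512 -19/64 -9/32 -1/4 0 } = -2449/8192
G(rbbrbbrrbbrbbbr) = { -1 -1/2 -3/8 -5/16 -39/128 -77/256 -307/1024 -613/2048 -1225/4096 | -2449/8192 -153/512 -19/64 -9/32 -1/4 0 } = -4899/16384

-4899/16384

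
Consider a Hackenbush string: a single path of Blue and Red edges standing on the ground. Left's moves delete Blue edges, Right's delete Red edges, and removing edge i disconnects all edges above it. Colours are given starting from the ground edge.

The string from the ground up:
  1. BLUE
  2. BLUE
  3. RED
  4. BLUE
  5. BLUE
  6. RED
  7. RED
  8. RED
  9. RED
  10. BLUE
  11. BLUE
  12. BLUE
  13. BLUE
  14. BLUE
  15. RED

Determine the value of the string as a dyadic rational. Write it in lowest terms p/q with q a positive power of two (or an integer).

1 of 15 · B · max L 0 · min R +∞ => 1
2 of 15 · BB · max L 1 · min R +∞ => 2
3 of 15 · BBR · max L 1 · min R 2 => 3/2
4 of 15 · BBRB · max L 3/2 · min R 2 => 7/4
5 of 15 · BBRBB · max L 7/4 · min R 2 => 15/8
6 of 15 · BBRBBR · max L 7/4 · min R 15/8 => 29/16
7 of 15 · BBRBBRR · max L 7/4 · min R 29/16 => 57/32
8 of 15 · BBRBBRRR · max L 7/4 · min R 57/32 => 113/64
9 of 15 · BBRBBRRRR · max L 7/4 · min R 113/64 => 225/128
10 of 15 · BBRBBRRRRB · max L 225/128 · min R 113/64 => 451/256
11 of 15 · BBRBBRRRRBB · max L 451/256 · min R 113/64 => 903/512
12 of 15 · BBRBBRRRRBBB · max L 903/512 · min R 113/64 => 1807/1024
13 of 15 · BBRBBRRRRBBBB · max L 1807/1024 · min R 113/64 => 3615/2048
14 of 15 · BBRBBRRRRBBBBB · max L 3615/2048 · min R 113/64 => 7231/4096
15 of 15 · BBRBBRRRRBBBBBR · max L 3615/2048 · min R 7231/4096 => 14461/8192

14461/8192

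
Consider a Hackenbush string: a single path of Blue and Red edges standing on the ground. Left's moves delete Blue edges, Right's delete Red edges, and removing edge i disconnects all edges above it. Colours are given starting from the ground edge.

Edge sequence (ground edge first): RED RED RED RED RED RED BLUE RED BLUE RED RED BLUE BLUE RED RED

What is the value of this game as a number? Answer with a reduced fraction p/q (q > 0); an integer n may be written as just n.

-2919/512

step 1: add RED to get R; options L={ (no moves) } R={ 0 } so -1
step 2: add RED to get RR; options L={ (no moves) } R={ -1 0 } so -2
step 3: add RED to get RRR; options L={ (no moves) } R={ -2 -1 0 } so -3
step 4: add RED to get RRRR; options L={ (no moves) } R={ -3 -2 -1 0 } so -4
step 5: add RED to get RRRRR; options L={ (no moves) } R={ -4 -3 -2 -1 0 } so -5
step 6: add RED to get RRRRRR; options L={ (no moves) } R={ -5 -4 -3 -2 -1 0 } so -6
step 7: add BLUE to get RRRRRRB; options L={ -6 } R={ -5 -4 -3 -2 -1 0 } so -11/2
step 8: add RED to get RRRRRRBR; options L={ -6 } R={ -11/2 -5 -4 -3 -2 -1 0 } so -23/4
step 9: add BLUE to get RRRRRRBRB; options L={ -6 -23/4 } R={ -11/2 -5 -4 -3 -2 -1 0 } so -45/8
step 10: add RED to get RRRRRRBRBR; options L={ -6 -23/4 } R={ -45/8 -11/2 -5 -4 -3 -2 -1 0 } so -91/16
step 11: add RED to get RRRRRRBRBRR; options L={ -6 -23/4 } R={ -91/16 -45/8 -11/2 -5 -4 -3 -2 -1 0 } so -183/32
step 12: add BLUE to get RRRRRRBRBRRB; options L={ -6 -23/4 -183/32 } R={ -91/16 -45/8 -11/2 -5 -4 -3 -2 -1 0 } so -365/64
step 13: add BLUE to get RRRRRRBRBRRBB; options L={ -6 -23/4 -183/32 -365/64 } R={ -91/16 -45/8 -11/2 -5 -4 -3 -2 -1 0 } so -729/128
step 14: add RED to get RRRRRRBRBRRBBR; options L={ -6 -23/4 -183/32 -365/64 } R={ -729/128 -91/16 -45/8 -11/2 -5 -4 -3 -2 -1 0 } so -1459/256
step 15: add RED to get RRRRRRBRBRRBBRR; options L={ -6 -23/4 -183/32 -365/64 } R={ -1459/256 -729/128 -91/16 -45/8 -11/2 -5 -4 -3 -2 -1 0 } so -2919/512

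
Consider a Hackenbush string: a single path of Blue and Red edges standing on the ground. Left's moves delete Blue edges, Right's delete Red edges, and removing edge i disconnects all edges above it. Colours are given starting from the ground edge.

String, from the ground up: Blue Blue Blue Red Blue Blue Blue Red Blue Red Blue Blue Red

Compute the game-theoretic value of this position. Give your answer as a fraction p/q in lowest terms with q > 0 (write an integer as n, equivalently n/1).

2989/1024

Build v(s[:k]) for k = 1..13, string s = Blue Blue Blue Red Blue Blue Blue Red Blue Red Blue Blue Red.
1 of 13 · B · max L 0 · min R +∞ → 1
2 of 13 · BB · max L 1 · min R +∞ → 2
3 of 13 · BBB · max L 2 · min R +∞ → 3
4 of 13 · BBBR · max L 2 · min R 3 → 5/2
5 of 13 · BBBRB · max L 5/2 · min R 3 → 11/4
6 of 13 · BBBRBB · max L 11/4 · min R 3 → 23/8
7 of 13 · BBBRBBB · max L 23/8 · min R 3 → 47/16
8 of 13 · BBBRBBBR · max L 23/8 · min R 47/16 → 93/32
9 of 13 · BBBRBBBRB · max L 93/32 · min R 47/16 → 187/64
10 of 13 · BBBRBBBRBR · max L 93/32 · min R 187/64 → 373/128
11 of 13 · BBBRBBBRBRB · max L 373/128 · min R 187/64 → 747/256
12 of 13 · BBBRBBBRBRBB · max L 747/256 · min R 187/64 → 1495/512
13 of 13 · BBBRBBBRBRBBR · max L 747/256 · min R 1495/512 → 2989/1024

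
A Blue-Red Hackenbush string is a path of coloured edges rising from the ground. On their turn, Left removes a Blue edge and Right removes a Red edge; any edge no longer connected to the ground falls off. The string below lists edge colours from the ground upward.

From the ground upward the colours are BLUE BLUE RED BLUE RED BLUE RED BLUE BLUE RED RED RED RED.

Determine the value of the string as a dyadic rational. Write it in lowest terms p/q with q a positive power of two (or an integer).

3425/2048

Build value(s[:k]) for k = 1..13, string s = BLUE BLUE RED BLUE RED BLUE RED BLUE BLUE RED RED RED RED.
value_1 [B]  L=[0]  R=[∅]  => 1
value_2 [BB]  L=[0, 1]  R=[∅]  => 2
value_3 [BBR]  L=[0, 1]  R=[2]  => 3/2
value_4 [BBRB]  L=[0, 1, 3/2]  R=[2]  => 7/4
value_5 [BBRBR]  L=[0, 1, 3/2]  R=[7/4, 2]  => 13/8
value_6 [BBRBRB]  L=[0, 1, 3/2, 13/8]  R=[7/4, 2]  => 27/16
value_7 [BBRBRBR]  L=[0, 1, 3/2, 13/8]  R=[27/16, 7/4, 2]  => 53/32
value_8 [BBRBRBRB]  L=[0, 1, 3/2, 13/8, 53/32]  R=[27/16, 7/4, 2]  => 107/64
value_9 [BBRBRBRBB]  L=[0, 1, 3/2, 13/8, 53/32, 107/64]  R=[27/16, 7/4, 2]  => 215/128
value_10 [BBRBRBRBBR]  L=[0, 1, 3/2, 13/8, 53/32, 107/64]  R=[215/128, 27/16, 7/4, 2]  => 429/256
value_11 [BBRBRBRBBRR]  L=[0, 1, 3/2, 13/8, 53/32, 107/64]  R=[429/256, 215/128, 27/16, 7/4, 2]  => 857/512
value_12 [BBRBRBRBBRRR]  L=[0, 1, 3/2, 13/8, 53/32, 107/64]  R=[857/512, 429/256, 215/128, 27/16, 7/4, 2]  => 1713/1024
value_13 [BBRBRBRBBRRRR]  L=[0, 1, 3/2, 13/8, 53/32, 107/64]  R=[1713/1024, 857/512, 429/256, 215/128, 27/16, 7/4, 2]  => 3425/2048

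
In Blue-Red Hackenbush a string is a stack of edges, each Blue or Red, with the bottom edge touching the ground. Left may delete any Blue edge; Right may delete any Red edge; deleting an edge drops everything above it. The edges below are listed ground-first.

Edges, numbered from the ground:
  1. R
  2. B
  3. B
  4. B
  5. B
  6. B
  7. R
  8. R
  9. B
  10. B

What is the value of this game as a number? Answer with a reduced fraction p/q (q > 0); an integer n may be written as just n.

-25/512

R: Left { (no moves) }, Right { 0 } → simplest -1
RB: Left { -1 }, Right { 0 } → simplest -1/2
RBB: Left { -1,-1/2 }, Right { 0 } → simplest -1/4
RBBB: Left { -1,-1/2,-1/4 }, Right { 0 } → simplest -1/8
RBBBB: Left { -1,-1/2,-1/4,-1/8 }, Right { 0 } → simplest -1/16
RBBBBB: Left { -1,-1/2,-1/4,-1/8,-1/16 }, Right { 0 } → simplest -1/32
RBBBBBR: Left { -1,-1/2,-1/4,-1/8,-1/16 }, Right { -1/32,0 } → simplest -3/64
RBBBBBRR: Left { -1,-1/2,-1/4,-1/8,-1/16 }, Right { -3/64,-1/32,0 } → simplest -7/128
RBBBBBRRB: Left { -1,-1/2,-1/4,-1/8,-1/16,-7/128 }, Right { -3/64,-1/32,0 } → simplest -13/256
RBBBBBRRBB: Left { -1,-1/2,-1/4,-1/8,-1/16,-7/128,-13/256 }, Right { -3/64,-1/32,0 } → simplest -25/512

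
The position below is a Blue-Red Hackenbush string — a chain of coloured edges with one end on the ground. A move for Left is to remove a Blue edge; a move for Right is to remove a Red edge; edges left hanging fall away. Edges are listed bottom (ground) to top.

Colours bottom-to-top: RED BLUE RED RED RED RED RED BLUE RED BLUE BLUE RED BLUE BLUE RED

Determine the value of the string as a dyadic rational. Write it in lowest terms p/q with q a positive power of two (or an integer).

-16019/16384

G(R) = { ∅ | 0 } — -1
G(RB) = { -1 | 0 } — -1/2
G(RBR) = { -1 | -1/2, 0 } — -3/4
G(RBRR) = { -1 | -3/4, -1/2, 0 } — -7/8
G(RBRRR) = { -1 | -7/8, -3/4, -1/2, 0 } — -15/16
G(RBRRRR) = { -1 | -15/16, -7/8, -3/4, -1/2, 0 } — -31/32
G(RBRRRRR) = { -1 | -31/32, -15/16, -7/8, -3/4, -1/2, 0 } — -63/64
G(RBRRRRRB) = { -1, -63/64 | -31/32, -15/16, -7/8, -3/4, -1/2, 0 } — -125/128
G(RBRRRRRBR) = { -1, -63/64 | -125/128, -31/32, -15/16, -7/8, -3/4, -1/2, 0 } — -251/256
G(RBRRRRRBRB) = { -1, -63/64, -251/256 | -125/128, -31/32, -15/16, -7/8, -3/4, -1/2, 0 } — -501/512
G(RBRRRRRBRBB) = { -1, -63/64, -251/256, -501/512 | -125/128, -31/32, -15/16, -7/8, -3/4, -1/2, 0 } — -1001/1024
G(RBRRRRRBRBBR) = { -1, -63/64, -251/256, -501/512 | -1001/1024, -125/128, -31/32, -15/16, -7/8, -3/4, -1/2, 0 } — -2003/2048
G(RBRRRRRBRBBRB) = { -1, -63/64, -251/256, -501/512, -2003/2048 | -1001/1024, -125/128, -31/32, -15/16, -7/8, -3/4, -1/2, 0 } — -4005/4096
G(RBRRRRRBRBBRBB) = { -1, -63/64, -251/256, -501/512, -2003/2048, -4005/4096 | -1001/1024, -125/128, -31/32, -15/16, -7/8, -3/4, -1/2, 0 } — -8009/8192
G(RBRRRRRBRBBRBBR) = { -1, -63/64, -251/256, -501/512, -2003/2048, -4005/4096 | -8009/8192, -1001/1024, -125/128, -31/32, -15/16, -7/8, -3/4, -1/2, 0 } — -16019/16384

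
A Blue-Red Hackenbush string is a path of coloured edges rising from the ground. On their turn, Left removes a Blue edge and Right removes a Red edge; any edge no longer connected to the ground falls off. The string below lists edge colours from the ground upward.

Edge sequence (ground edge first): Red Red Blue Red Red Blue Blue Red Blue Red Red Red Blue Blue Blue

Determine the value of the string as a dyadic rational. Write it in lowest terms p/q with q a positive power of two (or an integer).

-14705/8192

step 1: add Red to get R; options L={ — } R={ 0 } so -1
step 2: add Red to get RR; options L={ — } R={ -1,0 } so -2
step 3: add Blue to get RRB; options L={ -2 } R={ -1,0 } so -3/2
step 4: add Red to get RRBR; options L={ -2 } R={ -3/2,-1,0 } so -7/4
step 5: add Red to get RRBRR; options L={ -2 } R={ -7/4,-3/2,-1,0 } so -15/8
step 6: add Blue to get RRBRRB; options L={ -2,-15/8 } R={ -7/4,-3/2,-1,0 } so -29/16
step 7: add Blue to get RRBRRBB; options L={ -2,-15/8,-29/16 } R={ -7/4,-3/2,-1,0 } so -57/32
step 8: add Red to get RRBRRBBR; options L={ -2,-15/8,-29/16 } R={ -57/32,-7/4,-3/2,-1,0 } so -115/64
step 9: add Blue to get RRBRRBBRB; options L={ -2,-15/8,-29/16,-115/64 } R={ -57/32,-7/4,-3/2,-1,0 } so -229/128
step 10: add Red to get RRBRRBBRBR; options L={ -2,-15/8,-29/16,-115/64 } R={ -229/128,-57/32,-7/4,-3/2,-1,0 } so -459/256
step 11: add Red to get RRBRRBBRBRR; options L={ -2,-15/8,-29/16,-115/64 } R={ -459/256,-229/128,-57/32,-7/4,-3/2,-1,0 } so -919/512
step 12: add Red to get RRBRRBBRBRRR; options L={ -2,-15/8,-29/16,-115/64 } R={ -919/512,-459/256,-229/128,-57/32,-7/4,-3/2,-1,0 } so -1839/1024
step 13: add Blue to get RRBRRBBRBRRRB; options L={ -2,-15/8,-29/16,-115/64,-1839/1024 } R={ -919/512,-459/256,-229/128,-57/32,-7/4,-3/2,-1,0 } so -3677/2048
step 14: add Blue to get RRBRRBBRBRRRBB; options L={ -2,-15/8,-29/16,-115/64,-1839/1024,-3677/2048 } R={ -919/512,-459/256,-229/128,-57/32,-7/4,-3/2,-1,0 } so -7353/4096
step 15: add Blue to get RRBRRBBRBRRRBBB; options L={ -2,-15/8,-29/16,-115/64,-1839/1024,-3677/2048,-7353/4096 } R={ -919/512,-459/256,-229/128,-57/32,-7/4,-3/2,-1,0 } so -14705/8192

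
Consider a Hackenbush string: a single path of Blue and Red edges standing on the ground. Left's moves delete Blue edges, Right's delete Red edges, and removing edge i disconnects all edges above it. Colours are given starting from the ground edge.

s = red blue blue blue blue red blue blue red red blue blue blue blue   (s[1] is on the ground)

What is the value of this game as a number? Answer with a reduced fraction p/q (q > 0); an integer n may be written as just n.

Prefix values for red blue blue blue blue red blue blue red red blue blue blue blue via {L|R} + simplicity:
step 1: add red to get r; options L={ none } R={ 0 } = -1
step 2: add blue to get rb; options L={ -1 } R={ 0 } = -1/2
step 3: add blue to get rbb; options L={ -1; -1/2 } R={ 0 } = -1/4
step 4: add blue to get rbbb; options L={ -1; -1/2; -1/4 } R={ 0 } = -1/8
step 5: add blue to get rbbbb; options L={ -1; -1/2; -1/4; -1/8 } R={ 0 } = -1/16
step 6: add red to get rbbbbr; options L={ -1; -1/2; -1/4; -1/8 } R={ -1/16; 0 } = -3/32
step 7: add blue to get rbbbbrb; options L={ -1; -1/2; -1/4; -1/8; -3/32 } R={ -1/16; 0 } = -5/64
step 8: add blue to get rbbbbrbb; options L={ -1; -1/2; -1/4; -1/8; -3/32; -5/64 } R={ -1/16; 0 } = -9/128
step 9: add red to get rbbbbrbbr; options L={ -1; -1/2; -1/4; -1/8; -3/32; -5/64 } R={ -9/128; -1/16; 0 } = -19/256
step 10: add red to get rbbbbrbbrr; options L={ -1; -1/2; -1/4; -1/8; -3/32; -5/64 } R={ -19/256; -9/128; -1/16; 0 } = -39/512
step 11: add blue to get rbbbbrbbrrb; options L={ -1; -1/2; -1/4; -1/8; -3/32; -5/64; -39/512 } R={ -19/256; -9/128; -1/16; 0 } = -77/1024
step 12: add blue to get rbbbbrbbrrbb; options L={ -1; -1/2; -1/4; -1/8; -3/32; -5/64; -39/512; -77/1024 } R={ -19/256; -9/128; -1/16; 0 } = -153/2048
step 13: add blue to get rbbbbrbbrrbbb; options L={ -1; -1/2; -1/4; -1/8; -3/32; -5/64; -39/512; -77/1024; -153/2048 } R={ -19/256; -9/128; -1/16; 0 } = -305/4096
step 14: add blue to get rbbbbrbbrrbbbb; options L={ -1; -1/2; -1/4; -1/8; -3/32; -5/64; -39/512; -77/1024; -153/2048; -305/4096 } R={ -19/256; -9/128; -1/16; 0 } = -609/8192

-609/8192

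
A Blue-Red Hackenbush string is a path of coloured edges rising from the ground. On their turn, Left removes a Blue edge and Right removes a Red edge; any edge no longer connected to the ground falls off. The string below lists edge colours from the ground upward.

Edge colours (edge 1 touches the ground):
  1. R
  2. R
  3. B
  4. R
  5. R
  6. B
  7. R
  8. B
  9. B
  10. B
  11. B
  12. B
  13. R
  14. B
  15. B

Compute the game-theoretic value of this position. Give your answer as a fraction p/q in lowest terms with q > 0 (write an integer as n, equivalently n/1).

Build v(s[:k]) for k = 1..15, string s = R R B R R B R B B B B B R B B.
R: Left { · }, Right { 0 } = simplest -1
RR: Left { · }, Right { -1, 0 } = simplest -2
RRB: Left { -2 }, Right { -1, 0 } = simplest -3/2
RRBR: Left { -2 }, Right { -3/2, -1, 0 } = simplest -7/4
RRBRR: Left { -2 }, Right { -7/4, -3/2, -1, 0 } = simplest -15/8
RRBRRB: Left { -2, -15/8 }, Right { -7/4, -3/2, -1, 0 } = simplest -29/16
RRBRRBR: Left { -2, -15/8 }, Right { -29/16, -7/4, -3/2, -1, 0 } = simplest -59/32
RRBRRBRB: Left { -2, -15/8, -59/32 }, Right { -29/16, -7/4, -3/2, -1, 0 } = simplest -117/64
RRBRRBRBB: Left { -2, -15/8, -59/32, -117/64 }, Right { -29/16, -7/4, -3/2, -1, 0 } = simplest -233/128
RRBRRBRBBB: Left { -2, -15/8, -59/32, -117/64, -233/128 }, Right { -29/16, -7/4, -3/2, -1, 0 } = simplest -465/256
RRBRRBRBBBB: Left { -2, -15/8, -59/32, -117/64, -233/128, -465/256 }, Right { -29/16, -7/4, -3/2, -1, 0 } = simplest -929/512
RRBRRBRBBBBB: Left { -2, -15/8, -59/32, -117/64, -233/128, -465/256, -929/512 }, Right { -29/16, -7/4, -3/2, -1, 0 } = simplest -1857/1024
RRBRRBRBBBBBR: Left { -2, -15/8, -59/32, -117/64, -233/128, -465/256, -929/512 }, Right { -1857/1024, -29/16, -7/4, -3/2, -1, 0 } = simplest -3715/2048
RRBRRBRBBBBBRB: Left { -2, -15/8, -59/32, -117/64, -233/128, -465/256, -929/512, -3715/2048 }, Right { -1857/1024, -29/16, -7/4, -3/2, -1, 0 } = simplest -7429/4096
RRBRRBRBBBBBRBB: Left { -2, -15/8, -59/32, -117/64, -233/128, -465/256, -929/512, -3715/2048, -7429/4096 }, Right { -1857/1024, -29/16, -7/4, -3/2, -1, 0 } = simplest -14857/8192

-14857/8192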